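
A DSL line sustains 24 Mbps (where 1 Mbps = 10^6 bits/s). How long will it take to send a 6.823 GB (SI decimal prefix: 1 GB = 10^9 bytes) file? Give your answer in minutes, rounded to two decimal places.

37.91 minutes

6.823 GB = 6,823,000,000 bytes = 54,584,000,000 bits
24 Mbps = 24,000,000 bits/s
time = 54,584,000,000 / 24,000,000 = 2,274.333 s
2,274.333 s / 60 = 37.91 minutes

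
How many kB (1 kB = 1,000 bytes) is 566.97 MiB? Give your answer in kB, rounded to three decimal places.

594,511.135 kB

566.97 MiB = 566.97 × 2^20 bytes = 594,511,134.72 bytes
1 kB = 10^3 bytes = 1,000 bytes
594,511,134.72 / 1,000 = 594,511.135 kB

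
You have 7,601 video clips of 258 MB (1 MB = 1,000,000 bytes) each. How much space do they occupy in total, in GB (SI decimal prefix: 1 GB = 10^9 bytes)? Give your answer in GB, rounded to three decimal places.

1,961.058 GB

Total = 7,601 × 258 MB = 1,961,058 MB
= 1,961,058 × 1,000,000 bytes = 1,961,058,000,000 bytes
1 GB = 1,000,000,000 bytes
1,961,058,000,000 / 1,000,000,000 = 1,961.058 GB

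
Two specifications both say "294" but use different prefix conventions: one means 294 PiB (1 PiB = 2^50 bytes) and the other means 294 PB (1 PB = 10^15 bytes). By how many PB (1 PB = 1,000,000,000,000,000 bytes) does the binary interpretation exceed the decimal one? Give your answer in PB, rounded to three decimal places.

37.015 PB

294 PiB = 294 × 1,125,899,906,842,624 = 331,014,572,611,731,456 bytes
294 PB = 294 × 1,000,000,000,000,000 = 294,000,000,000,000,000 bytes
difference = 37,014,572,611,731,456 bytes
37,014,572,611,731,456 / 1,000,000,000,000,000 = 37.015 PB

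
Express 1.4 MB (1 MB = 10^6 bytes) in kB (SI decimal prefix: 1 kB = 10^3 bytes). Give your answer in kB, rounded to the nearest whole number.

1.4 MB = 1.4 × 10^6 bytes = 1,400,000 bytes
1 kB = 1,000 bytes
1,400,000 / 1,000 = 1,400 kB

1,400 kB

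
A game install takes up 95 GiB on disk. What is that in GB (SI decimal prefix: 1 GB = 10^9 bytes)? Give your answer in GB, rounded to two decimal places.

102.01 GB

95 GiB = 95 × 2^30 bytes = 102,005,473,280 bytes
1 GB = 10^9 bytes = 1,000,000,000 bytes
102,005,473,280 / 1,000,000,000 = 102.01 GB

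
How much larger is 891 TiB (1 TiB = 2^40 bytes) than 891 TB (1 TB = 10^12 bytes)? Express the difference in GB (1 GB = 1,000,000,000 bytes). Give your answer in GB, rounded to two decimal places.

88,664.86 GB

891 TiB = 891 × 1,099,511,627,776 = 979,664,860,348,416 bytes
891 TB = 891 × 1,000,000,000,000 = 891,000,000,000,000 bytes
difference = 88,664,860,348,416 bytes
88,664,860,348,416 / 1,000,000,000 = 88,664.86 GB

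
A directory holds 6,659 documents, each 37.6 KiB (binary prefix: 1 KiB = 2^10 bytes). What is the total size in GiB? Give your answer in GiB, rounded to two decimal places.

0.24 GiB

Total = 6,659 × 37.6 KiB = 250378.4 KiB
= 250378.4 × 1,024 bytes = 256,387,481.6 bytes
1 GiB = 1,073,741,824 bytes
256,387,481.6 / 1,073,741,824 = 0.24 GiB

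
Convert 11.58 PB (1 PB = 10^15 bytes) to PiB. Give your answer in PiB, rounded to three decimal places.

10.285 PiB

11.58 PB = 11.58 × 10^15 bytes = 11,580,000,000,000,000 bytes
1 PiB = 2^50 bytes = 1,125,899,906,842,624 bytes
11,580,000,000,000,000 / 1,125,899,906,842,624 = 10.285 PiB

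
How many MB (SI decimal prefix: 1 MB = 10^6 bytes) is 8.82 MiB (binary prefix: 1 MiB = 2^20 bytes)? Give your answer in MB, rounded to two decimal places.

9.25 MB

8.82 MiB = 8.82 × 2^20 bytes = 9,248,440.32 bytes
1 MB = 10^6 bytes = 1,000,000 bytes
9,248,440.32 / 1,000,000 = 9.25 MB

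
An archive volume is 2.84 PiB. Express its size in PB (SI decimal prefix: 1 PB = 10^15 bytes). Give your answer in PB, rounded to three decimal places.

3.198 PB

2.84 PiB × 1,125,899,906,842,624 bytes/PiB = 3,197,555,735,433,052.16 bytes
1 PB = 10^15 bytes = 1,000,000,000,000,000 bytes
3,197,555,735,433,052.16 / 1,000,000,000,000,000 = 3.198 PB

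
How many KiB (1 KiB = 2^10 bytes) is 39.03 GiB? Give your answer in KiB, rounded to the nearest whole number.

39.03 GiB × 1,073,741,824 bytes/GiB = 41,908,143,390.72 bytes
1 KiB = 1,024 bytes
41,908,143,390.72 / 1,024 = 40,925,921 KiB

40,925,921 KiB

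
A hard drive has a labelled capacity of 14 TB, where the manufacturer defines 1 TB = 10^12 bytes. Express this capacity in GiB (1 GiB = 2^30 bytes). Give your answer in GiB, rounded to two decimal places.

14 TB × 1,000,000,000,000 bytes/TB = 14,000,000,000,000 bytes
1 GiB = 1,073,741,824 bytes
14,000,000,000,000 / 1,073,741,824 = 13,038.52 GiB

13,038.52 GiB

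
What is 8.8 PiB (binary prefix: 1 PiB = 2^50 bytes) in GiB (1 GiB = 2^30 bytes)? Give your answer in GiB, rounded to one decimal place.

9,227,468.8 GiB

8.8 PiB × 1,125,899,906,842,624 bytes/PiB = 9,907,919,180,215,091.2 bytes
1 GiB = 1,073,741,824 bytes
9,907,919,180,215,091.2 / 1,073,741,824 = 9,227,468.8 GiB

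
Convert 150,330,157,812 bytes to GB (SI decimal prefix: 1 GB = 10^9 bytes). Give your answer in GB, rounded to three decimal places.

150.330 GB

150,330,157,812 bytes given.
1 GB = 10^9 bytes = 1,000,000,000 bytes
150,330,157,812 / 1,000,000,000 = 150.330 GB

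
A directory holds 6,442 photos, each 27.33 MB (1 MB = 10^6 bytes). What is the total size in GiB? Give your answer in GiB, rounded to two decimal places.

163.97 GiB

Total = 6,442 × 27.33 MB = 176059.86 MB
= 176059.86 × 1,000,000 bytes = 176,059,860,000 bytes
1 GiB = 1,073,741,824 bytes
176,059,860,000 / 1,073,741,824 = 163.97 GiB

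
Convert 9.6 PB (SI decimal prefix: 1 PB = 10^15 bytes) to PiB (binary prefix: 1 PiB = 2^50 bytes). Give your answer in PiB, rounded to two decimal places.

9.6 PB = 9.6 × 10^15 bytes = 9,600,000,000,000,000 bytes
1 PiB = 1,125,899,906,842,624 bytes
9,600,000,000,000,000 / 1,125,899,906,842,624 = 8.53 PiB

8.53 PiB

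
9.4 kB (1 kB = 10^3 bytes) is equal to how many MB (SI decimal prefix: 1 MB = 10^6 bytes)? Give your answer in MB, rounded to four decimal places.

9.4 kB = 9.4 × 10^3 bytes = 9,400 bytes
1 MB = 10^6 bytes = 1,000,000 bytes
9,400 / 1,000,000 = 0.0094 MB

0.0094 MB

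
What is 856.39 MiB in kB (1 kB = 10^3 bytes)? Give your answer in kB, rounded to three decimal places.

856.39 MiB = 856.39 × 2^20 bytes = 897,990,000.64 bytes
1 kB = 1,000 bytes
897,990,000.64 / 1,000 = 897,990.001 kB

897,990.001 kB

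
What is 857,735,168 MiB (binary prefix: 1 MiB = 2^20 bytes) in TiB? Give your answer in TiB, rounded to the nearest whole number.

818 TiB

857,735,168 MiB × 1,048,576 bytes/MiB = 899,400,511,520,768 bytes
1 TiB = 1,099,511,627,776 bytes
899,400,511,520,768 / 1,099,511,627,776 = 818 TiB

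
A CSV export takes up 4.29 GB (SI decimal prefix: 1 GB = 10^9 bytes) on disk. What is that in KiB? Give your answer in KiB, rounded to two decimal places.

4,189,453.13 KiB

4.29 GB = 4.29 × 10^9 bytes = 4,290,000,000 bytes
1 KiB = 1,024 bytes
4,290,000,000 / 1,024 = 4,189,453.13 KiB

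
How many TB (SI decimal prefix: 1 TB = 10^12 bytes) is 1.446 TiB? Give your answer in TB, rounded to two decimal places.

1.446 TiB × 1,099,511,627,776 bytes/TiB = 1,589,893,813,764.096 bytes
1 TB = 1,000,000,000,000 bytes
1,589,893,813,764.096 / 1,000,000,000,000 = 1.59 TB

1.59 TB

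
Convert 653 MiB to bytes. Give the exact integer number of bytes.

653 × 1,048,576 = 684,720,128 bytes  (1 MiB = 2^20 bytes)

684,720,128 bytes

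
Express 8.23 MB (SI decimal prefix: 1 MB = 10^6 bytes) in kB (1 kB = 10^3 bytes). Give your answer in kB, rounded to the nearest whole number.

8.23 MB = 8.23 × 10^6 bytes = 8,230,000 bytes
1 kB = 1,000 bytes
8,230,000 / 1,000 = 8,230 kB

8,230 kB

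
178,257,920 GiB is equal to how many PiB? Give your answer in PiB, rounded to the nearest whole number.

178,257,920 GiB × 1,073,741,824 bytes/GiB = 191,402,984,163,246,080 bytes
1 PiB = 1,125,899,906,842,624 bytes
191,402,984,163,246,080 / 1,125,899,906,842,624 = 170 PiB

170 PiB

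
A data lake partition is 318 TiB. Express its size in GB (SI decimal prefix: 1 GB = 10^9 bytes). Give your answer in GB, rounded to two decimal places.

318 TiB = 318 × 2^40 bytes = 349,644,697,632,768 bytes
1 GB = 10^9 bytes = 1,000,000,000 bytes
349,644,697,632,768 / 1,000,000,000 = 349,644.70 GB

349,644.70 GB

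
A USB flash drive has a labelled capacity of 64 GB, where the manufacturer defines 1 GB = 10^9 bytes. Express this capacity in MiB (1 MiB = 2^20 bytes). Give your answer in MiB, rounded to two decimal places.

64 GB × 1,000,000,000 bytes/GB = 64,000,000,000 bytes
1 MiB = 1,048,576 bytes
64,000,000,000 / 1,048,576 = 61,035.16 MiB

61,035.16 MiB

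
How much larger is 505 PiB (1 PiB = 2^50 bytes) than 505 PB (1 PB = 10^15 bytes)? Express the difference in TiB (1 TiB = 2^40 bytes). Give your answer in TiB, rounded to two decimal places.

57,825.18 TiB

505 PiB = 505 × 1,125,899,906,842,624 = 568,579,452,955,525,120 bytes
505 PB = 505 × 1,000,000,000,000,000 = 505,000,000,000,000,000 bytes
difference = 63,579,452,955,525,120 bytes
63,579,452,955,525,120 / 1,099,511,627,776 = 57,825.18 TiB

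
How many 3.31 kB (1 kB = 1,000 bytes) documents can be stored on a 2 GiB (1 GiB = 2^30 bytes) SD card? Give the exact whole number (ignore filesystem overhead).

Capacity: 2 GiB = 2,147,483,648 bytes
Per item: 3.31 kB = 3,310 bytes
⌊2,147,483,648 / 3,310⌋ = 648,786

648,786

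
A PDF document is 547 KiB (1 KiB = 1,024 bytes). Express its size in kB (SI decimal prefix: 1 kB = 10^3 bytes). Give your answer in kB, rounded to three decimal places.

547 KiB × 1,024 bytes/KiB = 560,128 bytes
1 kB = 1,000 bytes
560,128 / 1,000 = 560.128 kB

560.128 kB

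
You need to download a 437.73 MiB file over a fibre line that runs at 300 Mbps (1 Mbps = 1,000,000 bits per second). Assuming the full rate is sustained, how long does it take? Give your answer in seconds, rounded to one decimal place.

437.73 MiB = 458,993,172.48 bytes = 3,671,945,379.84 bits
300 Mbps = 300,000,000 bits/s
time = 3,671,945,379.84 / 300,000,000 = 12.2 s

12.2 seconds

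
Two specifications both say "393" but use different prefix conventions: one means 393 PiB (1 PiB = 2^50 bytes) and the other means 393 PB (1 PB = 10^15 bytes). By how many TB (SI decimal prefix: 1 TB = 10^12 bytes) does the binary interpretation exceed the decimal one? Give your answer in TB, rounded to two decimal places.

393 PiB = 393 × 1,125,899,906,842,624 = 442,478,663,389,151,232 bytes
393 PB = 393 × 1,000,000,000,000,000 = 393,000,000,000,000,000 bytes
difference = 49,478,663,389,151,232 bytes
49,478,663,389,151,232 / 1,000,000,000,000 = 49,478.66 TB

49,478.66 TB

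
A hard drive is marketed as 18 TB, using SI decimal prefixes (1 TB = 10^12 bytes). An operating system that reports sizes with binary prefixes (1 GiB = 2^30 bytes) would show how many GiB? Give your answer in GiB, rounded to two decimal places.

18 TB × 1,000,000,000,000 bytes/TB = 18,000,000,000,000 bytes
1 GiB = 2^30 bytes = 1,073,741,824 bytes
18,000,000,000,000 / 1,073,741,824 = 16,763.81 GiB

16,763.81 GiB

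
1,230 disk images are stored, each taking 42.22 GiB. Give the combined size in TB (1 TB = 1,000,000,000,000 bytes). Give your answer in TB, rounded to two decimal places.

55.76 TB

Total = 1,230 × 42.22 GiB = 51930.6 GiB
= 51930.6 × 1,073,741,824 bytes = 55,760,057,165,414.4 bytes
1 TB = 1,000,000,000,000 bytes
55,760,057,165,414.4 / 1,000,000,000,000 = 55.76 TB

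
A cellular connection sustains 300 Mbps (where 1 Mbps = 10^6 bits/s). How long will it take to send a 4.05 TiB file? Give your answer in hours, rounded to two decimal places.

32.99 hours

4.05 TiB = 4,453,022,092,492.8 bytes = 35,624,176,739,942.4 bits
300 Mbps = 300,000,000 bits/s
time = 35,624,176,739,942.4 / 300,000,000 = 118,747.2558 s
118,747.2558 s / 3600 = 32.99 hours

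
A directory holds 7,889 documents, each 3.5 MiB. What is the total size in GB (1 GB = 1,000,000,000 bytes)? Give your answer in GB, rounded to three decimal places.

Total = 7,889 × 3.5 MiB = 27611.5 MiB
= 27611.5 × 1,048,576 bytes = 28,952,756,224 bytes
1 GB = 1,000,000,000 bytes
28,952,756,224 / 1,000,000,000 = 28.953 GB

28.953 GB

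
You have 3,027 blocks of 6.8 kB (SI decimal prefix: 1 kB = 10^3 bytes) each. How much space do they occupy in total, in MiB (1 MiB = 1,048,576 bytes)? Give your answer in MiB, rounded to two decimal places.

Total = 3,027 × 6.8 kB = 20583.6 kB
= 20583.6 × 1,000 bytes = 20,583,600 bytes
1 MiB = 1,048,576 bytes
20,583,600 / 1,048,576 = 19.63 MiB

19.63 MiB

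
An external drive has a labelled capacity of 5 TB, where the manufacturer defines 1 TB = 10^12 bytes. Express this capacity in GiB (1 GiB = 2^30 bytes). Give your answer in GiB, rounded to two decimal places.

5 TB = 5 × 10^12 bytes = 5,000,000,000,000 bytes
1 GiB = 2^30 bytes = 1,073,741,824 bytes
5,000,000,000,000 / 1,073,741,824 = 4,656.61 GiB

4,656.61 GiB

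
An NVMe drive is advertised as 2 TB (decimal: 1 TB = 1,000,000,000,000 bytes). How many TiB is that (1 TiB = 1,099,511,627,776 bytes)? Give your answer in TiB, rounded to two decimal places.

2 TB × 1,000,000,000,000 bytes/TB = 2,000,000,000,000 bytes
1 TiB = 1,099,511,627,776 bytes
2,000,000,000,000 / 1,099,511,627,776 = 1.82 TiB

1.82 TiB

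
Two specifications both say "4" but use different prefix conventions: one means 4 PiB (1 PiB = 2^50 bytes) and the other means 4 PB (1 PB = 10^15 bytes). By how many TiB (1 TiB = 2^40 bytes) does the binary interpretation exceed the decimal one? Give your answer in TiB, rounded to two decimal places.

4 PiB = 4 × 1,125,899,906,842,624 = 4,503,599,627,370,496 bytes
4 PB = 4 × 1,000,000,000,000,000 = 4,000,000,000,000,000 bytes
difference = 503,599,627,370,496 bytes
503,599,627,370,496 / 1,099,511,627,776 = 458.02 TiB

458.02 TiB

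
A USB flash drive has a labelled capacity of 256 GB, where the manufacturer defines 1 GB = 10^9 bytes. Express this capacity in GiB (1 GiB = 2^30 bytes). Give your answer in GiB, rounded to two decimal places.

256 GB = 256 × 10^9 bytes = 256,000,000,000 bytes
1 GiB = 1,073,741,824 bytes
256,000,000,000 / 1,073,741,824 = 238.42 GiB

238.42 GiB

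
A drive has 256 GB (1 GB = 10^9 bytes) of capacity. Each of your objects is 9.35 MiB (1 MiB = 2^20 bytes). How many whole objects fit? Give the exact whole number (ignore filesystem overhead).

26,111

Capacity: 256 GB = 256,000,000,000 bytes
Per item: 9.35 MiB = 9,804,185.6 bytes
⌊256,000,000,000 / 9,804,185.6⌋ = 26,111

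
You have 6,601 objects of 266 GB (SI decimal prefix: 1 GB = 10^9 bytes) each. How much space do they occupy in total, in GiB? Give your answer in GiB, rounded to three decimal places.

1,635,277.644 GiB

Total = 6,601 × 266 GB = 1,755,866 GB
= 1,755,866 × 1,000,000,000 bytes = 1,755,866,000,000,000 bytes
1 GiB = 1,073,741,824 bytes
1,755,866,000,000,000 / 1,073,741,824 = 1,635,277.644 GiB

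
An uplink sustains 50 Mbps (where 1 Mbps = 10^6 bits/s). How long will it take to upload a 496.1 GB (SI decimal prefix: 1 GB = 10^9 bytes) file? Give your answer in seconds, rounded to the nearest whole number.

79,376 seconds

496.1 GB = 496,100,000,000 bytes = 3,968,800,000,000 bits
50 Mbps = 50,000,000 bits/s
time = 3,968,800,000,000 / 50,000,000 = 79,376 s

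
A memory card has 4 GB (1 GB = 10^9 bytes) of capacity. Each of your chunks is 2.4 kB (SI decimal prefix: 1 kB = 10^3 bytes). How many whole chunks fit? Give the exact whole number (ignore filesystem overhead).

Capacity: 4 GB = 4,000,000,000 bytes
Per item: 2.4 kB = 2,400 bytes
⌊4,000,000,000 / 2,400⌋ = 1,666,666

1,666,666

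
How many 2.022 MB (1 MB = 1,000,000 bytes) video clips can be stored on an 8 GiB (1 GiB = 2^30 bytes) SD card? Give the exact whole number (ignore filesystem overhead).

4,248

Capacity: 8 GiB = 8,589,934,592 bytes
Per item: 2.022 MB = 2,022,000 bytes
⌊8,589,934,592 / 2,022,000⌋ = 4,248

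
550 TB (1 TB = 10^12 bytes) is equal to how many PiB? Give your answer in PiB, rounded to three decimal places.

0.488 PiB

550 TB × 1,000,000,000,000 bytes/TB = 550,000,000,000,000 bytes
1 PiB = 2^50 bytes = 1,125,899,906,842,624 bytes
550,000,000,000,000 / 1,125,899,906,842,624 = 0.488 PiB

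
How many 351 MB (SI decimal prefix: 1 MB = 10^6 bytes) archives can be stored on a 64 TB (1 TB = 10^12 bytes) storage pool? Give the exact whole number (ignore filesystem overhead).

Capacity: 64 TB = 64,000,000,000,000 bytes
Per item: 351 MB = 351,000,000 bytes
⌊64,000,000,000,000 / 351,000,000⌋ = 182,336

182,336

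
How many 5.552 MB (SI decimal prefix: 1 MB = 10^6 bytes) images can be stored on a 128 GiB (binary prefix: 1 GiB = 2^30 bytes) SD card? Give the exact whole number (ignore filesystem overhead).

24,754

Capacity: 128 GiB = 137,438,953,472 bytes
Per item: 5.552 MB = 5,552,000 bytes
⌊137,438,953,472 / 5,552,000⌋ = 24,754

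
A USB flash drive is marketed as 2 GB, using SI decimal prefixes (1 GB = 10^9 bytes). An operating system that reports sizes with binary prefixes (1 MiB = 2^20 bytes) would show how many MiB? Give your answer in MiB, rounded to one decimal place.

1,907.3 MiB

2 GB = 2 × 10^9 bytes = 2,000,000,000 bytes
1 MiB = 2^20 bytes = 1,048,576 bytes
2,000,000,000 / 1,048,576 = 1,907.3 MiB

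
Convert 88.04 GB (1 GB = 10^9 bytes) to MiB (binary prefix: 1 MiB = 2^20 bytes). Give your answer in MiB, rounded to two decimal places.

83,961.49 MiB

88.04 GB = 88.04 × 10^9 bytes = 88,040,000,000 bytes
1 MiB = 2^20 bytes = 1,048,576 bytes
88,040,000,000 / 1,048,576 = 83,961.49 MiB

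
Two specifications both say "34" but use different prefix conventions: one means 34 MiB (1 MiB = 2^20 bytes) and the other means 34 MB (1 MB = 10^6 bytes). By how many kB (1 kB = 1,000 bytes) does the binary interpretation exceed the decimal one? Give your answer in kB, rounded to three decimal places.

34 MiB = 34 × 1,048,576 = 35,651,584 bytes
34 MB = 34 × 1,000,000 = 34,000,000 bytes
difference = 1,651,584 bytes
1,651,584 / 1,000 = 1,651.584 kB

1,651.584 kB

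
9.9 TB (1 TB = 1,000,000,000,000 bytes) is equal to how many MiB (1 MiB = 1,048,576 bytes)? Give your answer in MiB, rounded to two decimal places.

9,441,375.73 MiB

9.9 TB = 9.9 × 10^12 bytes = 9,900,000,000,000 bytes
1 MiB = 2^20 bytes = 1,048,576 bytes
9,900,000,000,000 / 1,048,576 = 9,441,375.73 MiB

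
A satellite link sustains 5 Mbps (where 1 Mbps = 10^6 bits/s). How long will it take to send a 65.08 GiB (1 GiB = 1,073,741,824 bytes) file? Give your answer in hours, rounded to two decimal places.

31.06 hours

65.08 GiB = 69,879,117,905.92 bytes = 559,032,943,247.36 bits
5 Mbps = 5,000,000 bits/s
time = 559,032,943,247.36 / 5,000,000 = 111,806.5886 s
111,806.5886 s / 3600 = 31.06 hours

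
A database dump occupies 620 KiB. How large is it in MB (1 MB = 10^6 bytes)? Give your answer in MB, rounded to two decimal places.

0.63 MB

620 KiB = 620 × 2^10 bytes = 634,880 bytes
1 MB = 10^6 bytes = 1,000,000 bytes
634,880 / 1,000,000 = 0.63 MB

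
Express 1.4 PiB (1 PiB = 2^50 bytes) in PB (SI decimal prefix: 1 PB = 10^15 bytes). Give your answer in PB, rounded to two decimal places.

1.4 PiB = 1.4 × 2^50 bytes = 1,576,259,869,579,673.6 bytes
1 PB = 10^15 bytes = 1,000,000,000,000,000 bytes
1,576,259,869,579,673.6 / 1,000,000,000,000,000 = 1.58 PB

1.58 PB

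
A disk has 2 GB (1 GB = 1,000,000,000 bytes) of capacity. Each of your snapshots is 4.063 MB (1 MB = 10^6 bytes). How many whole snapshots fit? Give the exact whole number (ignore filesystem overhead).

Capacity: 2 GB = 2,000,000,000 bytes
Per item: 4.063 MB = 4,063,000 bytes
⌊2,000,000,000 / 4,063,000⌋ = 492

492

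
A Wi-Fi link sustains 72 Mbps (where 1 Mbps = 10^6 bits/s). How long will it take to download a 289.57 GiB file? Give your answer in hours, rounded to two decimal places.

9.60 hours

289.57 GiB = 310,923,419,975.68 bytes = 2,487,387,359,805.44 bits
72 Mbps = 72,000,000 bits/s
time = 2,487,387,359,805.44 / 72,000,000 = 34,547.0467 s
34,547.0467 s / 3600 = 9.60 hours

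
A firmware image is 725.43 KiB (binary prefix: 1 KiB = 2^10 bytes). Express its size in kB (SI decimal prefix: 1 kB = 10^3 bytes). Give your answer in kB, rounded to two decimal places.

742.84 kB

725.43 KiB = 725.43 × 2^10 bytes = 742,840.32 bytes
1 kB = 1,000 bytes
742,840.32 / 1,000 = 742.84 kB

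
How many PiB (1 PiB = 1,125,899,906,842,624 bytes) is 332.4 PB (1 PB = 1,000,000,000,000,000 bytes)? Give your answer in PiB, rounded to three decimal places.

295.231 PiB

332.4 PB = 332.4 × 10^15 bytes = 332,400,000,000,000,000 bytes
1 PiB = 2^50 bytes = 1,125,899,906,842,624 bytes
332,400,000,000,000,000 / 1,125,899,906,842,624 = 295.231 PiB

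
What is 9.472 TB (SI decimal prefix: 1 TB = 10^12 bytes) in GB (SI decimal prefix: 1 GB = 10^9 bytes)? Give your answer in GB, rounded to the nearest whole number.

9.472 TB = 9.472 × 10^12 bytes = 9,472,000,000,000 bytes
1 GB = 10^9 bytes = 1,000,000,000 bytes
9,472,000,000,000 / 1,000,000,000 = 9,472 GB

9,472 GB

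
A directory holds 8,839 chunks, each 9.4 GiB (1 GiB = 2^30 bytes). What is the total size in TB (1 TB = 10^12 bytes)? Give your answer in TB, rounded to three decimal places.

Total = 8,839 × 9.4 GiB = 83086.6 GiB
= 83086.6 × 1,073,741,824 bytes = 89,213,557,433,958.4 bytes
1 TB = 1,000,000,000,000 bytes
89,213,557,433,958.4 / 1,000,000,000,000 = 89.214 TB

89.214 TB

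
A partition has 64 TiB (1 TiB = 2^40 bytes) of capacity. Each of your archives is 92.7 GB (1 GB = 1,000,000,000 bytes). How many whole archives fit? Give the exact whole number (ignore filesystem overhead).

759

Capacity: 64 TiB = 70,368,744,177,664 bytes
Per item: 92.7 GB = 92,700,000,000 bytes
⌊70,368,744,177,664 / 92,700,000,000⌋ = 759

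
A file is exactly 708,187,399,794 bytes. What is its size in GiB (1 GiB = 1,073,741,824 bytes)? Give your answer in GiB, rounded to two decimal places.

659.55 GiB

708,187,399,794 bytes given.
1 GiB = 1,073,741,824 bytes
708,187,399,794 / 1,073,741,824 = 659.55 GiB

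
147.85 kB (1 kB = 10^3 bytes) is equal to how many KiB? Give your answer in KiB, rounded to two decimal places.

147.85 kB = 147.85 × 10^3 bytes = 147,850 bytes
1 KiB = 2^10 bytes = 1,024 bytes
147,850 / 1,024 = 144.38 KiB

144.38 KiB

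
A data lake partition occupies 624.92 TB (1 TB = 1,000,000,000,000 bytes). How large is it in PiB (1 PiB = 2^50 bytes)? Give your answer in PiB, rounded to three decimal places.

0.555 PiB

624.92 TB = 624.92 × 10^12 bytes = 624,920,000,000,000 bytes
1 PiB = 1,125,899,906,842,624 bytes
624,920,000,000,000 / 1,125,899,906,842,624 = 0.555 PiB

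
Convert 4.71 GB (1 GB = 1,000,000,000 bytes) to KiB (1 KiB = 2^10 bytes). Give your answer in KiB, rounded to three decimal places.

4.71 GB = 4.71 × 10^9 bytes = 4,710,000,000 bytes
1 KiB = 2^10 bytes = 1,024 bytes
4,710,000,000 / 1,024 = 4,599,609.375 KiB

4,599,609.375 KiB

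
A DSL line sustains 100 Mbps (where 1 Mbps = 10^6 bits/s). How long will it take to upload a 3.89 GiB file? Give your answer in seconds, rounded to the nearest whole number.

334 seconds

3.89 GiB = 4,176,855,695.36 bytes = 33,414,845,562.88 bits
100 Mbps = 100,000,000 bits/s
time = 33,414,845,562.88 / 100,000,000 = 334 s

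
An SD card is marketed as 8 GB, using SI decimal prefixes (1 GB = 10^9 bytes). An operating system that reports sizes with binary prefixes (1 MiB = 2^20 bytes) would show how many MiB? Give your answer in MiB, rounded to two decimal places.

8 GB = 8 × 10^9 bytes = 8,000,000,000 bytes
1 MiB = 2^20 bytes = 1,048,576 bytes
8,000,000,000 / 1,048,576 = 7,629.39 MiB

7,629.39 MiB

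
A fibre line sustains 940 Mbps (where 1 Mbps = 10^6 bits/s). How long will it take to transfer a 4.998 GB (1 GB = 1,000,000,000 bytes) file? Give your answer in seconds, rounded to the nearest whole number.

4.998 GB = 4,998,000,000 bytes = 39,984,000,000 bits
940 Mbps = 940,000,000 bits/s
time = 39,984,000,000 / 940,000,000 = 43 s

43 seconds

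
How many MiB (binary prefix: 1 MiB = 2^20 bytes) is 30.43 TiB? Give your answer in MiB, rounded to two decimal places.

31,908,167.68 MiB

30.43 TiB × 1,099,511,627,776 bytes/TiB = 33,458,138,833,223.68 bytes
1 MiB = 2^20 bytes = 1,048,576 bytes
33,458,138,833,223.68 / 1,048,576 = 31,908,167.68 MiB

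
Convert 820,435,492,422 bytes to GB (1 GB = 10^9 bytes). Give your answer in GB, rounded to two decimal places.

820.44 GB

820,435,492,422 bytes given.
1 GB = 1,000,000,000 bytes
820,435,492,422 / 1,000,000,000 = 820.44 GB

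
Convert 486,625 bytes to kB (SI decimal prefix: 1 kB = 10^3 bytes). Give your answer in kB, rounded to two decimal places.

486.63 kB

486,625 bytes given.
1 kB = 1,000 bytes
486,625 / 1,000 = 486.63 kB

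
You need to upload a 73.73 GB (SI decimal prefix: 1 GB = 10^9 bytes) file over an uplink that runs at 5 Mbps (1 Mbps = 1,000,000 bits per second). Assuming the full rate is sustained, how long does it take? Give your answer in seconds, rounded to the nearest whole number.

117,968 seconds

73.73 GB = 73,730,000,000 bytes = 589,840,000,000 bits
5 Mbps = 5,000,000 bits/s
time = 589,840,000,000 / 5,000,000 = 117,968 s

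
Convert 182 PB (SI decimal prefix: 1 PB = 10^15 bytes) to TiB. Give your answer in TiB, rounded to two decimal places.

165,528.04 TiB

182 PB = 182 × 10^15 bytes = 182,000,000,000,000,000 bytes
1 TiB = 2^40 bytes = 1,099,511,627,776 bytes
182,000,000,000,000,000 / 1,099,511,627,776 = 165,528.04 TiB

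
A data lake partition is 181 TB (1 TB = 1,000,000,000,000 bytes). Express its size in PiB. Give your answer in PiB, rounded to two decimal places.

181 TB = 181 × 10^12 bytes = 181,000,000,000,000 bytes
1 PiB = 2^50 bytes = 1,125,899,906,842,624 bytes
181,000,000,000,000 / 1,125,899,906,842,624 = 0.16 PiB

0.16 PiB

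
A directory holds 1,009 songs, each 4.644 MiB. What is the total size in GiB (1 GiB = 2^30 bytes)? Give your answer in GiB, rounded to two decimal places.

4.58 GiB

Total = 1,009 × 4.644 MiB = 4685.796 MiB
= 4685.796 × 1,048,576 bytes = 4,913,413,226.496 bytes
1 GiB = 1,073,741,824 bytes
4,913,413,226.496 / 1,073,741,824 = 4.58 GiB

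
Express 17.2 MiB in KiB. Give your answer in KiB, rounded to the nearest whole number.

17,613 KiB

17.2 MiB = 17.2 × 2^20 bytes = 18,035,507.2 bytes
1 KiB = 1,024 bytes
18,035,507.2 / 1,024 = 17,613 KiB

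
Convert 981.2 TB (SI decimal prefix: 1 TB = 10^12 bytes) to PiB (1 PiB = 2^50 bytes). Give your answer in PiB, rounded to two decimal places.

0.87 PiB

981.2 TB = 981.2 × 10^12 bytes = 981,200,000,000,000 bytes
1 PiB = 1,125,899,906,842,624 bytes
981,200,000,000,000 / 1,125,899,906,842,624 = 0.87 PiB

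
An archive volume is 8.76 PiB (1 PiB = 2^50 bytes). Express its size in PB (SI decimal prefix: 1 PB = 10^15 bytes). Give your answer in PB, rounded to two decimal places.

8.76 PiB = 8.76 × 2^50 bytes = 9,862,883,183,941,386.24 bytes
1 PB = 10^15 bytes = 1,000,000,000,000,000 bytes
9,862,883,183,941,386.24 / 1,000,000,000,000,000 = 9.86 PB

9.86 PB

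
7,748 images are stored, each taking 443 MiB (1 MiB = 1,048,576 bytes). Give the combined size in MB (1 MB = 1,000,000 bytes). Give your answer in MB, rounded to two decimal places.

Total = 7,748 × 443 MiB = 3,432,364 MiB
= 3,432,364 × 1,048,576 bytes = 3,599,094,513,664 bytes
1 MB = 1,000,000 bytes
3,599,094,513,664 / 1,000,000 = 3,599,094.51 MB

3,599,094.51 MB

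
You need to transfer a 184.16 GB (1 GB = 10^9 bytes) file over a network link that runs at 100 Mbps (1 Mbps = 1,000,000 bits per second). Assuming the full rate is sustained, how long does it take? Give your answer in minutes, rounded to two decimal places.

245.55 minutes

184.16 GB = 184,160,000,000 bytes = 1,473,280,000,000 bits
100 Mbps = 100,000,000 bits/s
time = 1,473,280,000,000 / 100,000,000 = 14,732.800 s
14,732.800 s / 60 = 245.55 minutes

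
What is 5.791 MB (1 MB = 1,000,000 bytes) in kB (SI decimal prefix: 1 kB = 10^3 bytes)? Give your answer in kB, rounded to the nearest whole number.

5,791 kB

5.791 MB × 1,000,000 bytes/MB = 5,791,000 bytes
1 kB = 10^3 bytes = 1,000 bytes
5,791,000 / 1,000 = 5,791 kB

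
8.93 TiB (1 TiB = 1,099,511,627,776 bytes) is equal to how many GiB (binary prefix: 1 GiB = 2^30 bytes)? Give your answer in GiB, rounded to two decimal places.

8.93 TiB = 8.93 × 2^40 bytes = 9,818,638,836,039.68 bytes
1 GiB = 2^30 bytes = 1,073,741,824 bytes
9,818,638,836,039.68 / 1,073,741,824 = 9,144.32 GiB

9,144.32 GiB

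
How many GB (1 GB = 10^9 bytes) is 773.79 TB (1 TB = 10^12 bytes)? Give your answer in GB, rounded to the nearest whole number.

773,790 GB

773.79 TB = 773.79 × 10^12 bytes = 773,790,000,000,000 bytes
1 GB = 1,000,000,000 bytes
773,790,000,000,000 / 1,000,000,000 = 773,790 GB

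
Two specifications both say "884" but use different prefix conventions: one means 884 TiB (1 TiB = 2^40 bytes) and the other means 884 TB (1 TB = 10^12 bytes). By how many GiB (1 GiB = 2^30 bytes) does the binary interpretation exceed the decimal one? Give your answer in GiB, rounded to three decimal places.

884 TiB = 884 × 1,099,511,627,776 = 971,968,278,953,984 bytes
884 TB = 884 × 1,000,000,000,000 = 884,000,000,000,000 bytes
difference = 87,968,278,953,984 bytes
87,968,278,953,984 / 1,073,741,824 = 81,926.844 GiB

81,926.844 GiB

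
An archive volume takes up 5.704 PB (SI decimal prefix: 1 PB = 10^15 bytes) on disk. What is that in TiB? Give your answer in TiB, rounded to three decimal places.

5.704 PB × 1,000,000,000,000,000 bytes/PB = 5,704,000,000,000,000 bytes
1 TiB = 1,099,511,627,776 bytes
5,704,000,000,000,000 / 1,099,511,627,776 = 5,187.758 TiB

5,187.758 TiB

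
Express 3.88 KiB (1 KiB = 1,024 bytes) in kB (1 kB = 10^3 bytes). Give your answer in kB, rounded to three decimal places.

3.88 KiB × 1,024 bytes/KiB = 3,973.12 bytes
1 kB = 1,000 bytes
3,973.12 / 1,000 = 3.973 kB

3.973 kB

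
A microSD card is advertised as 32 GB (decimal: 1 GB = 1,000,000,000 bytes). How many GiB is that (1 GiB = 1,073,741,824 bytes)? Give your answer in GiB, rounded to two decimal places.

32 GB × 1,000,000,000 bytes/GB = 32,000,000,000 bytes
1 GiB = 2^30 bytes = 1,073,741,824 bytes
32,000,000,000 / 1,073,741,824 = 29.80 GiB

29.80 GiB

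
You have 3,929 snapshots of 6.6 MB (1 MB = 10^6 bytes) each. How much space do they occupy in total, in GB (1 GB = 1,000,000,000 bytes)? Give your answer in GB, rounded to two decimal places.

25.93 GB

Total = 3,929 × 6.6 MB = 25931.4 MB
= 25931.4 × 1,000,000 bytes = 25,931,400,000 bytes
1 GB = 1,000,000,000 bytes
25,931,400,000 / 1,000,000,000 = 25.93 GB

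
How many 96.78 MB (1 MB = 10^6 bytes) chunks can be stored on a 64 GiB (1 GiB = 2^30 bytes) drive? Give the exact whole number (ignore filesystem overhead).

710

Capacity: 64 GiB = 68,719,476,736 bytes
Per item: 96.78 MB = 96,780,000 bytes
⌊68,719,476,736 / 96,780,000⌋ = 710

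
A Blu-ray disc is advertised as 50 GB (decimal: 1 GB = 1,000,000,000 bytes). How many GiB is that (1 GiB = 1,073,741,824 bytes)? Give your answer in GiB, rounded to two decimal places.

46.57 GiB

50 GB × 1,000,000,000 bytes/GB = 50,000,000,000 bytes
1 GiB = 2^30 bytes = 1,073,741,824 bytes
50,000,000,000 / 1,073,741,824 = 46.57 GiB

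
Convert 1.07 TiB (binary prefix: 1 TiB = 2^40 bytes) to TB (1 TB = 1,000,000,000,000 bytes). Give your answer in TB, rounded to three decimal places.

1.176 TB

1.07 TiB = 1.07 × 2^40 bytes = 1,176,477,441,720.32 bytes
1 TB = 1,000,000,000,000 bytes
1,176,477,441,720.32 / 1,000,000,000,000 = 1.176 TB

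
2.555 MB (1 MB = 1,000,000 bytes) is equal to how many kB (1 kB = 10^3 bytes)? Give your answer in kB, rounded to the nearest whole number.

2.555 MB = 2.555 × 10^6 bytes = 2,555,000 bytes
1 kB = 1,000 bytes
2,555,000 / 1,000 = 2,555 kB

2,555 kB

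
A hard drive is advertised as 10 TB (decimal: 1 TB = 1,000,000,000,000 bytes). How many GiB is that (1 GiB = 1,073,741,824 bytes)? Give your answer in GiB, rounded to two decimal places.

9,313.23 GiB

10 TB = 10 × 10^12 bytes = 10,000,000,000,000 bytes
1 GiB = 1,073,741,824 bytes
10,000,000,000,000 / 1,073,741,824 = 9,313.23 GiB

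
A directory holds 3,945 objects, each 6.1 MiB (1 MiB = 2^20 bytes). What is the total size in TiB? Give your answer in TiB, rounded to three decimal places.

Total = 3,945 × 6.1 MiB = 24064.5 MiB
= 24064.5 × 1,048,576 bytes = 25,233,457,152 bytes
1 TiB = 1,099,511,627,776 bytes
25,233,457,152 / 1,099,511,627,776 = 0.023 TiB

0.023 TiB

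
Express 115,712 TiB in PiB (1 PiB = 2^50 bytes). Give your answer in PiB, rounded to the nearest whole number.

115,712 TiB = 115,712 × 2^40 bytes = 127,226,689,473,216,512 bytes
1 PiB = 2^50 bytes = 1,125,899,906,842,624 bytes
127,226,689,473,216,512 / 1,125,899,906,842,624 = 113 PiB

113 PiB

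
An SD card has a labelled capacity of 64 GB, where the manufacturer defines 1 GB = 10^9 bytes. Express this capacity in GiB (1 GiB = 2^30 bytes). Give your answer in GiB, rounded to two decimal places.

59.60 GiB

64 GB = 64 × 10^9 bytes = 64,000,000,000 bytes
1 GiB = 2^30 bytes = 1,073,741,824 bytes
64,000,000,000 / 1,073,741,824 = 59.60 GiB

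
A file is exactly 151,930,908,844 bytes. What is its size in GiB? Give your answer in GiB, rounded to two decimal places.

151,930,908,844 bytes given.
1 GiB = 2^30 bytes = 1,073,741,824 bytes
151,930,908,844 / 1,073,741,824 = 141.50 GiB

141.50 GiB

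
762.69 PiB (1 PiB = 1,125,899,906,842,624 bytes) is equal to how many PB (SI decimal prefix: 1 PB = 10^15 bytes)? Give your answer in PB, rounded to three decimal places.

762.69 PiB = 762.69 × 2^50 bytes = 858,712,599,949,800,898.56 bytes
1 PB = 1,000,000,000,000,000 bytes
858,712,599,949,800,898.56 / 1,000,000,000,000,000 = 858.713 PB

858.713 PB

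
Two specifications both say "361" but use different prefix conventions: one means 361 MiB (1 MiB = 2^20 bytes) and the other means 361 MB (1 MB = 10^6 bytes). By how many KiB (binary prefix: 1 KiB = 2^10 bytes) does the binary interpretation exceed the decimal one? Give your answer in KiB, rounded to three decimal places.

17,124.938 KiB

361 MiB = 361 × 1,048,576 = 378,535,936 bytes
361 MB = 361 × 1,000,000 = 361,000,000 bytes
difference = 17,535,936 bytes
17,535,936 / 1,024 = 17,124.938 KiB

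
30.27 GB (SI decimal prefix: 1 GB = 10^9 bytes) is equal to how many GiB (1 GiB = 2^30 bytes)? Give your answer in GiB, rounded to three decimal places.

30.27 GB = 30.27 × 10^9 bytes = 30,270,000,000 bytes
1 GiB = 2^30 bytes = 1,073,741,824 bytes
30,270,000,000 / 1,073,741,824 = 28.191 GiB

28.191 GiB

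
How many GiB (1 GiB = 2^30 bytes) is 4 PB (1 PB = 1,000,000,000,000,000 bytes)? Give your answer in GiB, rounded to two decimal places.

3,725,290.30 GiB

4 PB × 1,000,000,000,000,000 bytes/PB = 4,000,000,000,000,000 bytes
1 GiB = 1,073,741,824 bytes
4,000,000,000,000,000 / 1,073,741,824 = 3,725,290.30 GiB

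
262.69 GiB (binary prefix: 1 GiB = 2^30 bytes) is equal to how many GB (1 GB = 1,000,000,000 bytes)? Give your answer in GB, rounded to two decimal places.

262.69 GiB × 1,073,741,824 bytes/GiB = 282,061,239,746.56 bytes
1 GB = 10^9 bytes = 1,000,000,000 bytes
282,061,239,746.56 / 1,000,000,000 = 282.06 GB

282.06 GB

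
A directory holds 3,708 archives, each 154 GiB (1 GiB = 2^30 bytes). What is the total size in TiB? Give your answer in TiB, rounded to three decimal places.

557.648 TiB

Total = 3,708 × 154 GiB = 571,032 GiB
= 571,032 × 1,073,741,824 bytes = 613,140,941,242,368 bytes
1 TiB = 1,099,511,627,776 bytes
613,140,941,242,368 / 1,099,511,627,776 = 557.648 TiB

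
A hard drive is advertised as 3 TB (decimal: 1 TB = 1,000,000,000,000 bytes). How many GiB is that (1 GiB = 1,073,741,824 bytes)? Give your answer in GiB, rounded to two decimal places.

2,793.97 GiB

3 TB = 3 × 10^12 bytes = 3,000,000,000,000 bytes
1 GiB = 1,073,741,824 bytes
3,000,000,000,000 / 1,073,741,824 = 2,793.97 GiB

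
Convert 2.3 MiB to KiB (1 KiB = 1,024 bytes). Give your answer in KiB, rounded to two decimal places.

2.3 MiB × 1,048,576 bytes/MiB = 2,411,724.8 bytes
1 KiB = 2^10 bytes = 1,024 bytes
2,411,724.8 / 1,024 = 2,355.20 KiB

2,355.20 KiB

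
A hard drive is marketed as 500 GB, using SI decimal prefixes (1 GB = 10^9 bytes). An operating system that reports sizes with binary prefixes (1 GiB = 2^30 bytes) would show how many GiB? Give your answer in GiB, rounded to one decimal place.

500 GB = 500 × 10^9 bytes = 500,000,000,000 bytes
1 GiB = 1,073,741,824 bytes
500,000,000,000 / 1,073,741,824 = 465.7 GiB

465.7 GiB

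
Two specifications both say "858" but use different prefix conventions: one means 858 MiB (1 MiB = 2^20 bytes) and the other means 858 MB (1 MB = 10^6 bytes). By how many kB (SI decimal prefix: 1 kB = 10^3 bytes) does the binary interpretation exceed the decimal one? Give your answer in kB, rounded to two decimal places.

858 MiB = 858 × 1,048,576 = 899,678,208 bytes
858 MB = 858 × 1,000,000 = 858,000,000 bytes
difference = 41,678,208 bytes
41,678,208 / 1,000 = 41,678.21 kB

41,678.21 kB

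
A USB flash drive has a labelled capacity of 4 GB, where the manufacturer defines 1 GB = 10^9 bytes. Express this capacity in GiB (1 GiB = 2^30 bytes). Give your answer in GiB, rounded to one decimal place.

4 GB = 4 × 10^9 bytes = 4,000,000,000 bytes
1 GiB = 1,073,741,824 bytes
4,000,000,000 / 1,073,741,824 = 3.7 GiB

3.7 GiB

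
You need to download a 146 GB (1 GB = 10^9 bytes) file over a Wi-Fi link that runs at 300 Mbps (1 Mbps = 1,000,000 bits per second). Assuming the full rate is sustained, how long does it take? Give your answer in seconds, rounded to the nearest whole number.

146 GB = 146,000,000,000 bytes = 1,168,000,000,000 bits
300 Mbps = 300,000,000 bits/s
time = 1,168,000,000,000 / 300,000,000 = 3,893 s

3,893 seconds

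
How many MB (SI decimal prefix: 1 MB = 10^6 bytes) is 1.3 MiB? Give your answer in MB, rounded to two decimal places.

1.3 MiB × 1,048,576 bytes/MiB = 1,363,148.8 bytes
1 MB = 10^6 bytes = 1,000,000 bytes
1,363,148.8 / 1,000,000 = 1.36 MB

1.36 MB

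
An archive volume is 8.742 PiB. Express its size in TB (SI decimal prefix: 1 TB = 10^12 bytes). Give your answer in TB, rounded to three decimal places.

9,842.617 TB

8.742 PiB = 8.742 × 2^50 bytes = 9,842,616,985,618,219.008 bytes
1 TB = 10^12 bytes = 1,000,000,000,000 bytes
9,842,616,985,618,219.008 / 1,000,000,000,000 = 9,842.617 TB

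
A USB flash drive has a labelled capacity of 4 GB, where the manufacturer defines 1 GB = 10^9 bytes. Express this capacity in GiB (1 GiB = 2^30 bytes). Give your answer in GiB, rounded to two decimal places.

3.73 GiB

4 GB = 4 × 10^9 bytes = 4,000,000,000 bytes
1 GiB = 1,073,741,824 bytes
4,000,000,000 / 1,073,741,824 = 3.73 GiB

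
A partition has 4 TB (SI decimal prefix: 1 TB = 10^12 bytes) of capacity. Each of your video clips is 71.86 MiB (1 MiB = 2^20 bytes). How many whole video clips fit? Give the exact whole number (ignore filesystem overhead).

53,085

Capacity: 4 TB = 4,000,000,000,000 bytes
Per item: 71.86 MiB = 75,350,671.36 bytes
⌊4,000,000,000,000 / 75,350,671.36⌋ = 53,085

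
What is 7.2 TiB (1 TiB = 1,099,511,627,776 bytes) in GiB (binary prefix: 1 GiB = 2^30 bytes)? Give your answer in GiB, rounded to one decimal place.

7.2 TiB = 7.2 × 2^40 bytes = 7,916,483,719,987.2 bytes
1 GiB = 2^30 bytes = 1,073,741,824 bytes
7,916,483,719,987.2 / 1,073,741,824 = 7,372.8 GiB

7,372.8 GiB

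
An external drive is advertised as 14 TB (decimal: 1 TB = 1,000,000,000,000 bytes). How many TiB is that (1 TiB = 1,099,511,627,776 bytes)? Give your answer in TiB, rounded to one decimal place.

12.7 TiB

14 TB = 14 × 10^12 bytes = 14,000,000,000,000 bytes
1 TiB = 2^40 bytes = 1,099,511,627,776 bytes
14,000,000,000,000 / 1,099,511,627,776 = 12.7 TiB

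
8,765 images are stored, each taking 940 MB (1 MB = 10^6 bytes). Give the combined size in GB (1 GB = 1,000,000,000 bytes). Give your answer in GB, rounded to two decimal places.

Total = 8,765 × 940 MB = 8,239,100 MB
= 8,239,100 × 1,000,000 bytes = 8,239,100,000,000 bytes
1 GB = 1,000,000,000 bytes
8,239,100,000,000 / 1,000,000,000 = 8,239.10 GB

8,239.10 GB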